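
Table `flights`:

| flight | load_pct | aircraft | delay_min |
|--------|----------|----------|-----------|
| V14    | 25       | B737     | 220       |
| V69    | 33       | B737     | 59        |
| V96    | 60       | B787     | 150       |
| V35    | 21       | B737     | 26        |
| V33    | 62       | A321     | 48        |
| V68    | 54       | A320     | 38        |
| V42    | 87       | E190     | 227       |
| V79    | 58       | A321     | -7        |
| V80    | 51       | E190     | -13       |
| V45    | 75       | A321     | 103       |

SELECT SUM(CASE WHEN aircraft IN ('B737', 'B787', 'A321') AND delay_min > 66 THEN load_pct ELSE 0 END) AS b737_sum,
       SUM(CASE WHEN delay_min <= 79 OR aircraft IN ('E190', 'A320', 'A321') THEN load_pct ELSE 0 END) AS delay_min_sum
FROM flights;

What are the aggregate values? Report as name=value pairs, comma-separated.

b737_sum=160, delay_min_sum=441

[b737_sum: aircraft IN ('B737', 'B787', 'A321') AND delay_min > 66]
flight=V14: ✓ → 25
flight=V69: ✗
flight=V96: ✓ → 60
flight=V35: ✗
flight=V33: ✗
flight=V68: ✗
flight=V42: ✗
flight=V79: ✗
flight=V80: ✗
flight=V45: ✓ → 75
b737_sum = 25 + 60 + 75 = 160
—
[delay_min_sum: delay_min <= 79 OR aircraft IN ('E190', 'A320', 'A321')]
flight=V14: ✗
flight=V69: ✓ → 33
flight=V96: ✗
flight=V35: ✓ → 21
flight=V33: ✓ → 62
flight=V68: ✓ → 54
flight=V42: ✓ → 87
flight=V79: ✓ → 58
flight=V80: ✓ → 51
flight=V45: ✓ → 75
delay_min_sum = 33 + 21 + 62 + 54 + 87 + 58 + 51 + 75 = 441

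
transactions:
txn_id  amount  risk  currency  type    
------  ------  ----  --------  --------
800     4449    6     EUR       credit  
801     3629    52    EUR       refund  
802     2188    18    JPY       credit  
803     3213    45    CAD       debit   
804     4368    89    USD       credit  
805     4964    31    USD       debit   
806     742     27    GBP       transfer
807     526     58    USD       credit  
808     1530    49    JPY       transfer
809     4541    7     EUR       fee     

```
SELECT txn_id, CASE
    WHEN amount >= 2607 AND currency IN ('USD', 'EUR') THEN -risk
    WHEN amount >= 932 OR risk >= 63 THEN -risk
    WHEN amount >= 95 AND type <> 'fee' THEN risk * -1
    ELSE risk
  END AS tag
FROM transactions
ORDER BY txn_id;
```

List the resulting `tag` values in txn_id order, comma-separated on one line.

-6, -52, -18, -45, -89, -31, -27, -58, -49, -7

txn_id=800: amount >= 2607 AND currency IN ('USD', 'EUR') → -6
txn_id=801: amount >= 2607 AND currency IN ('USD', 'EUR') → -52
txn_id=802: amount >= 932 OR risk >= 63 → -18
txn_id=803: amount >= 932 OR risk >= 63 → -45
txn_id=804: amount >= 2607 AND currency IN ('USD', 'EUR') → -89
txn_id=805: amount >= 2607 AND currency IN ('USD', 'EUR') → -31
txn_id=806: amount >= 95 AND type <> 'fee' → -27
txn_id=807: amount >= 95 AND type <> 'fee' → -58
txn_id=808: amount >= 932 OR risk >= 63 → -49
txn_id=809: amount >= 2607 AND currency IN ('USD', 'EUR') → -7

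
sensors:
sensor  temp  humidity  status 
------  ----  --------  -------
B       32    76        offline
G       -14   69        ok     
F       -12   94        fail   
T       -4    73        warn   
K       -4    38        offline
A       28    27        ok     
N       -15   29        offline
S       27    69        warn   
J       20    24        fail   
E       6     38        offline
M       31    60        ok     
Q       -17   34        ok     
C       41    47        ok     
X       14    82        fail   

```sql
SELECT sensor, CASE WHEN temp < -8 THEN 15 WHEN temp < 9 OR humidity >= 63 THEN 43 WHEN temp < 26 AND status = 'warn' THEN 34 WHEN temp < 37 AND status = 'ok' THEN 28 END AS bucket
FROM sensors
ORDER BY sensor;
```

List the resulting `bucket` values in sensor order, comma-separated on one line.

sensor=A: temp < 37 AND status = 'ok' → 28
sensor=B: temp < 9 OR humidity >= 63 → 43
sensor=C: (no match → NULL) → NULL
sensor=E: temp < 9 OR humidity >= 63 → 43
sensor=F: temp < -8 → 15
sensor=G: temp < -8 → 15
sensor=J: (no match → NULL) → NULL
sensor=K: temp < 9 OR humidity >= 63 → 43
sensor=M: temp < 37 AND status = 'ok' → 28
sensor=N: temp < -8 → 15
sensor=Q: temp < -8 → 15
sensor=S: temp < 9 OR humidity >= 63 → 43
sensor=T: temp < 9 OR humidity >= 63 → 43
sensor=X: temp < 9 OR humidity >= 63 → 43

28, 43, NULL, 43, 15, 15, NULL, 43, 28, 15, 15, 43, 43, 43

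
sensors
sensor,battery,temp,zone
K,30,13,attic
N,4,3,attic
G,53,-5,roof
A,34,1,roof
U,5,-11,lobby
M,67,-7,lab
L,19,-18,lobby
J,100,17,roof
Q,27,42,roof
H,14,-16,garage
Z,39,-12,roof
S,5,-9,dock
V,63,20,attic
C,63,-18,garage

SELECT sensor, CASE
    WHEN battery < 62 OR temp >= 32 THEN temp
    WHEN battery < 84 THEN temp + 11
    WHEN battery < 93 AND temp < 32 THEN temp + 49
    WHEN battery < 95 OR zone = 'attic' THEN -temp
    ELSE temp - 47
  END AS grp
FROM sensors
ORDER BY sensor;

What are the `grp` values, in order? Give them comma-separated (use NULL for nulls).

sensor=A: battery < 62 OR temp >= 32 → 1
sensor=C: battery < 84 → -7
sensor=G: battery < 62 OR temp >= 32 → -5
sensor=H: battery < 62 OR temp >= 32 → -16
sensor=J: ELSE → -30
sensor=K: battery < 62 OR temp >= 32 → 13
sensor=L: battery < 62 OR temp >= 32 → -18
sensor=M: battery < 84 → 4
sensor=N: battery < 62 OR temp >= 32 → 3
sensor=Q: battery < 62 OR temp >= 32 → 42
sensor=S: battery < 62 OR temp >= 32 → -9
sensor=U: battery < 62 OR temp >= 32 → -11
sensor=V: battery < 84 → 31
sensor=Z: battery < 62 OR temp >= 32 → -12

1, -7, -5, -16, -30, 13, -18, 4, 3, 42, -9, -11, 31, -12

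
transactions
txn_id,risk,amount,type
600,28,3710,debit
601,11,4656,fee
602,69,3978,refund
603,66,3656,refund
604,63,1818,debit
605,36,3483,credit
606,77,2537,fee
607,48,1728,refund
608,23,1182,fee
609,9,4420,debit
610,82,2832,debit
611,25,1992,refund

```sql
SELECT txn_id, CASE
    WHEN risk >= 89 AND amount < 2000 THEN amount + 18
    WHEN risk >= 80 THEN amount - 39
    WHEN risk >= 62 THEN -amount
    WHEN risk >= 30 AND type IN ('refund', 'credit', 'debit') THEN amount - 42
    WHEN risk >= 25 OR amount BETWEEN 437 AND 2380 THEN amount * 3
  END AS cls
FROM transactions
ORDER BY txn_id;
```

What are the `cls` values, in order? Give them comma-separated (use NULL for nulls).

txn_id=600: risk >= 25 OR amount BETWEEN 437 AND 2380 → 11130
txn_id=601: (no match → NULL) → NULL
txn_id=602: risk >= 62 → -3978
txn_id=603: risk >= 62 → -3656
txn_id=604: risk >= 62 → -1818
txn_id=605: risk >= 30 AND type IN ('refund', 'credit', 'debit') → 3441
txn_id=606: risk >= 62 → -2537
txn_id=607: risk >= 30 AND type IN ('refund', 'credit', 'debit') → 1686
txn_id=608: risk >= 25 OR amount BETWEEN 437 AND 2380 → 3546
txn_id=609: (no match → NULL) → NULL
txn_id=610: risk >= 80 → 2793
txn_id=611: risk >= 25 OR amount BETWEEN 437 AND 2380 → 5976

11130, NULL, -3978, -3656, -1818, 3441, -2537, 1686, 3546, NULL, 2793, 5976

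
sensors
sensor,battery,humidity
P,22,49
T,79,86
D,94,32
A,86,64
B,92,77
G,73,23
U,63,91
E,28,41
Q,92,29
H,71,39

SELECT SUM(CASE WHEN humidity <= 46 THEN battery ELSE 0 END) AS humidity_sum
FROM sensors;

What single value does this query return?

358

sensor=P: ✗
sensor=T: ✗
sensor=D: ✓ → 94
sensor=A: ✗
sensor=B: ✗
sensor=G: ✓ → 73
sensor=U: ✗
sensor=E: ✓ → 28
sensor=Q: ✓ → 92
sensor=H: ✓ → 71
humidity_sum = 94 + 73 + 28 + 92 + 71 = 358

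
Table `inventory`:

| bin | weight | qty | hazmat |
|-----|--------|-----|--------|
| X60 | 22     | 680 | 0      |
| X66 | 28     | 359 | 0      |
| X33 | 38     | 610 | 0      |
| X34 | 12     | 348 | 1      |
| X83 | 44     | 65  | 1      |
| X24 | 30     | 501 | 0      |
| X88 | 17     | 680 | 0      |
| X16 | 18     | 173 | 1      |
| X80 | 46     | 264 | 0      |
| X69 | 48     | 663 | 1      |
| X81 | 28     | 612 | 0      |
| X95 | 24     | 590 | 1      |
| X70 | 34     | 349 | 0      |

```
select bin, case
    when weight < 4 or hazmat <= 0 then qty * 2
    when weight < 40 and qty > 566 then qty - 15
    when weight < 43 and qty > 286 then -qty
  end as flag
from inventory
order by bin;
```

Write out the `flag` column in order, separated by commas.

bin=X16: (no match → NULL) → NULL
bin=X24: weight < 4 or hazmat <= 0 → 1002
bin=X33: weight < 4 or hazmat <= 0 → 1220
bin=X34: weight < 43 and qty > 286 → -348
bin=X60: weight < 4 or hazmat <= 0 → 1360
bin=X66: weight < 4 or hazmat <= 0 → 718
bin=X69: (no match → NULL) → NULL
bin=X70: weight < 4 or hazmat <= 0 → 698
bin=X80: weight < 4 or hazmat <= 0 → 528
bin=X81: weight < 4 or hazmat <= 0 → 1224
bin=X83: (no match → NULL) → NULL
bin=X88: weight < 4 or hazmat <= 0 → 1360
bin=X95: weight < 40 and qty > 566 → 575

NULL, 1002, 1220, -348, 1360, 718, NULL, 698, 528, 1224, NULL, 1360, 575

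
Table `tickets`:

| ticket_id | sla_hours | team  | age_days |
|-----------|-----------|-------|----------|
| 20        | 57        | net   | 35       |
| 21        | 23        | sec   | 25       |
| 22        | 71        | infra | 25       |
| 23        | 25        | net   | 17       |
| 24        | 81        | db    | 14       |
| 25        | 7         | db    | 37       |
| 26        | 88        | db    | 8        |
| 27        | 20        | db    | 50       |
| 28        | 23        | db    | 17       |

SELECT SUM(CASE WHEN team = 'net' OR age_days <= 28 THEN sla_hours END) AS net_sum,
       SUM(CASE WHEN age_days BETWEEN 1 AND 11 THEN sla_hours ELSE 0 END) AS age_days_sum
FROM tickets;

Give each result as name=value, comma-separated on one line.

net_sum=368, age_days_sum=88

[net_sum: team = 'net' OR age_days <= 28]
ticket_id=20: ✓ → 57
ticket_id=21: ✓ → 23
ticket_id=22: ✓ → 71
ticket_id=23: ✓ → 25
ticket_id=24: ✓ → 81
ticket_id=25: ✗
ticket_id=26: ✓ → 88
ticket_id=27: ✗
ticket_id=28: ✓ → 23
net_sum = 57 + 23 + 71 + 25 + 81 + 88 + 23 = 368
—
[age_days_sum: age_days BETWEEN 1 AND 11]
ticket_id=20: ✗
ticket_id=21: ✗
ticket_id=22: ✗
ticket_id=23: ✗
ticket_id=24: ✗
ticket_id=25: ✗
ticket_id=26: ✓ → 88
ticket_id=27: ✗
ticket_id=28: ✗
age_days_sum = 88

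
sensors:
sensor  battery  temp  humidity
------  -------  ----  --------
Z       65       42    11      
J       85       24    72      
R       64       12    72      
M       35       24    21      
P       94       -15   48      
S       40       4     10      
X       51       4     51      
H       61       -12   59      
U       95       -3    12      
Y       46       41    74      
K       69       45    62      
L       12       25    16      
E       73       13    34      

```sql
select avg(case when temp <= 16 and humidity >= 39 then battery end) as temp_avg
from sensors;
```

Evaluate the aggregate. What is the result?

sensor=Z: ✗
sensor=J: ✗
sensor=R: ✓ → 64
sensor=M: ✗
sensor=P: ✓ → 94
sensor=S: ✗
sensor=X: ✓ → 51
sensor=H: ✓ → 61
sensor=U: ✗
sensor=Y: ✗
sensor=K: ✗
sensor=L: ✗
sensor=E: ✗
temp_avg = (64 + 94 + 51 + 61) / 4 = 67.5

67.5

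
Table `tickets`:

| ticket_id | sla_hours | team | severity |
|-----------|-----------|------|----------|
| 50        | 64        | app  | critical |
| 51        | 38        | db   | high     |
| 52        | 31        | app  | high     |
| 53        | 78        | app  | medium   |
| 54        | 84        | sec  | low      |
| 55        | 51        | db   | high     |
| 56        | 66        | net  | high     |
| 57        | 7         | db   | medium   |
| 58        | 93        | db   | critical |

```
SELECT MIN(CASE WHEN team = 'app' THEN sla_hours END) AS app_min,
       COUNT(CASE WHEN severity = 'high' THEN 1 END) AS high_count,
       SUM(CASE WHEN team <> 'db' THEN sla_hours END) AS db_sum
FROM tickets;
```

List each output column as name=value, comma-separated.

[app_min: team = 'app']
ticket_id=50: ✓ → 64
ticket_id=51: ✗
ticket_id=52: ✓ → 31
ticket_id=53: ✓ → 78
ticket_id=54: ✗
ticket_id=55: ✗
ticket_id=56: ✗
ticket_id=57: ✗
ticket_id=58: ✗
app_min = MIN(64, 31, 78) = 31
—
[high_count: severity = 'high']
ticket_id=50: ✗
ticket_id=51: ✓ → 1
ticket_id=52: ✓ → 1
ticket_id=53: ✗
ticket_id=54: ✗
ticket_id=55: ✓ → 1
ticket_id=56: ✓ → 1
ticket_id=57: ✗
ticket_id=58: ✗
high_count = COUNT(1, 1, 1, 1) = 4
—
[db_sum: team <> 'db']
ticket_id=50: ✓ → 64
ticket_id=51: ✗
ticket_id=52: ✓ → 31
ticket_id=53: ✓ → 78
ticket_id=54: ✓ → 84
ticket_id=55: ✗
ticket_id=56: ✓ → 66
ticket_id=57: ✗
ticket_id=58: ✗
db_sum = 64 + 31 + 78 + 84 + 66 = 323

app_min=31, high_count=4, db_sum=323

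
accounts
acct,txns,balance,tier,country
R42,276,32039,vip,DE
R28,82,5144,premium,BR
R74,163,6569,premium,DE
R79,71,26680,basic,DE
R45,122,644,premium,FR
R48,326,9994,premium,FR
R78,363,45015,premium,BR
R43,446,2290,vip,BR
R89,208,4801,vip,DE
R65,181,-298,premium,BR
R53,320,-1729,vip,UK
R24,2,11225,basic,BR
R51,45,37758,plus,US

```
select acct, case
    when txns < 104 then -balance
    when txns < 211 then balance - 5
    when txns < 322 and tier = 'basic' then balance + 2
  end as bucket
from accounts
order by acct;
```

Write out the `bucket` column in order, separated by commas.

-11225, -5144, NULL, NULL, 639, NULL, -37758, NULL, -303, 6564, NULL, -26680, 4796

acct=R24: txns < 104 → -11225
acct=R28: txns < 104 → -5144
acct=R42: (no match → NULL) → NULL
acct=R43: (no match → NULL) → NULL
acct=R45: txns < 211 → 639
acct=R48: (no match → NULL) → NULL
acct=R51: txns < 104 → -37758
acct=R53: (no match → NULL) → NULL
acct=R65: txns < 211 → -303
acct=R74: txns < 211 → 6564
acct=R78: (no match → NULL) → NULL
acct=R79: txns < 104 → -26680
acct=R89: txns < 211 → 4796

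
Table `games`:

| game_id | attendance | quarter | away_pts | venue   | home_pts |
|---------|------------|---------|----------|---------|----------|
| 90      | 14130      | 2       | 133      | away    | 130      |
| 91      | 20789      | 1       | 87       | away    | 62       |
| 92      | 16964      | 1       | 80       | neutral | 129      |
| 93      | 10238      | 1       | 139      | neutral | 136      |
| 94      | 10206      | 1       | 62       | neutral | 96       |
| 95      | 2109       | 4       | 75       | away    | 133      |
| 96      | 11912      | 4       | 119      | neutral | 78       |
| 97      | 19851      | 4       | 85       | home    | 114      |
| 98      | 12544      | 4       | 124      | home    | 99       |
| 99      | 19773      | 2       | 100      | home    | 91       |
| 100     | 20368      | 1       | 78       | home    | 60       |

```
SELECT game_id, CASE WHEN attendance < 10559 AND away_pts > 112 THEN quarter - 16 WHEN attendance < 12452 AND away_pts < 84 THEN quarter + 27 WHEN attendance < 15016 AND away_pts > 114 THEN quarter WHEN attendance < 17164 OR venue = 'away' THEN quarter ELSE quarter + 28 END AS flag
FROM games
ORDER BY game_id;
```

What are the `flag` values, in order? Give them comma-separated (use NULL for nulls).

2, 1, 1, -15, 28, 31, 4, 32, 4, 30, 29

game_id=90: attendance < 15016 AND away_pts > 114 → 2
game_id=91: attendance < 17164 OR venue = 'away' → 1
game_id=92: attendance < 17164 OR venue = 'away' → 1
game_id=93: attendance < 10559 AND away_pts > 112 → -15
game_id=94: attendance < 12452 AND away_pts < 84 → 28
game_id=95: attendance < 12452 AND away_pts < 84 → 31
game_id=96: attendance < 15016 AND away_pts > 114 → 4
game_id=97: ELSE → 32
game_id=98: attendance < 15016 AND away_pts > 114 → 4
game_id=99: ELSE → 30
game_id=100: ELSE → 29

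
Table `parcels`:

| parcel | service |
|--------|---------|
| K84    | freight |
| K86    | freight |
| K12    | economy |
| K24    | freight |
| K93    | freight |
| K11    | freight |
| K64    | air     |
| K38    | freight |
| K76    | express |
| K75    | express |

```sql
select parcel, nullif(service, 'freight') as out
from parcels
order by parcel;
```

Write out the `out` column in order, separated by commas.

parcel=K11: service=freight vs freight: equal → NULL
parcel=K12: service=economy vs freight: differ → economy
parcel=K24: service=freight vs freight: equal → NULL
parcel=K38: service=freight vs freight: equal → NULL
parcel=K64: service=air vs freight: differ → air
parcel=K75: service=express vs freight: differ → express
parcel=K76: service=express vs freight: differ → express
parcel=K84: service=freight vs freight: equal → NULL
parcel=K86: service=freight vs freight: equal → NULL
parcel=K93: service=freight vs freight: equal → NULL

NULL, economy, NULL, NULL, air, express, express, NULL, NULL, NULL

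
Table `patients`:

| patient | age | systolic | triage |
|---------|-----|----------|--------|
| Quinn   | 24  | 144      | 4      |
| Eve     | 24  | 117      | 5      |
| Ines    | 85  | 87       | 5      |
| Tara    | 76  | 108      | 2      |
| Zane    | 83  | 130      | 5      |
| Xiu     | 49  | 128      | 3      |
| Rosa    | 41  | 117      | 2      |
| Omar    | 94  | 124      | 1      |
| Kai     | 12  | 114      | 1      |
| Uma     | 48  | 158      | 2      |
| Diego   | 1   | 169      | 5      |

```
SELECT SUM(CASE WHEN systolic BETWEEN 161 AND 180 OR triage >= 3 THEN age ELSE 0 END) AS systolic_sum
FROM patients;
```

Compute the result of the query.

patient=Quinn: ✓ → 24
patient=Eve: ✓ → 24
patient=Ines: ✓ → 85
patient=Tara: ✗
patient=Zane: ✓ → 83
patient=Xiu: ✓ → 49
patient=Rosa: ✗
patient=Omar: ✗
patient=Kai: ✗
patient=Uma: ✗
patient=Diego: ✓ → 1
systolic_sum = 24 + 24 + 85 + 83 + 49 + 1 = 266

266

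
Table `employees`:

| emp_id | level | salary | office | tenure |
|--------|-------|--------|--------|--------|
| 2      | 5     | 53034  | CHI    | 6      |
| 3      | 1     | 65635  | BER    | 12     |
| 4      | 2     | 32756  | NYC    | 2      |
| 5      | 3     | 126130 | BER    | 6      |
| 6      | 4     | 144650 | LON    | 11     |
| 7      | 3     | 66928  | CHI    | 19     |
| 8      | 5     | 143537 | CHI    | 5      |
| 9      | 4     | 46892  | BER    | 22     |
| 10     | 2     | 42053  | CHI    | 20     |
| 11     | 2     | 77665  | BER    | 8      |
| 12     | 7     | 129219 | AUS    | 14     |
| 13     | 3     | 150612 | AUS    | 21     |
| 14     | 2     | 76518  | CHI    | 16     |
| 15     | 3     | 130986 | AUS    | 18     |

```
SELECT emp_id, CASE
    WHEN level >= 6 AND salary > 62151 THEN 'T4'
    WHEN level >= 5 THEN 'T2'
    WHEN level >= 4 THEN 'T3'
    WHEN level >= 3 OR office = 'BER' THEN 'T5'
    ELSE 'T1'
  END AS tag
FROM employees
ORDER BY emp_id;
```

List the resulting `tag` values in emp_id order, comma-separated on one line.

T2, T5, T1, T5, T3, T5, T2, T3, T1, T5, T4, T5, T1, T5

emp_id=2: level >= 5 → T2
emp_id=3: level >= 3 OR office = 'BER' → T5
emp_id=4: ELSE → T1
emp_id=5: level >= 3 OR office = 'BER' → T5
emp_id=6: level >= 4 → T3
emp_id=7: level >= 3 OR office = 'BER' → T5
emp_id=8: level >= 5 → T2
emp_id=9: level >= 4 → T3
emp_id=10: ELSE → T1
emp_id=11: level >= 3 OR office = 'BER' → T5
emp_id=12: level >= 6 AND salary > 62151 → T4
emp_id=13: level >= 3 OR office = 'BER' → T5
emp_id=14: ELSE → T1
emp_id=15: level >= 3 OR office = 'BER' → T5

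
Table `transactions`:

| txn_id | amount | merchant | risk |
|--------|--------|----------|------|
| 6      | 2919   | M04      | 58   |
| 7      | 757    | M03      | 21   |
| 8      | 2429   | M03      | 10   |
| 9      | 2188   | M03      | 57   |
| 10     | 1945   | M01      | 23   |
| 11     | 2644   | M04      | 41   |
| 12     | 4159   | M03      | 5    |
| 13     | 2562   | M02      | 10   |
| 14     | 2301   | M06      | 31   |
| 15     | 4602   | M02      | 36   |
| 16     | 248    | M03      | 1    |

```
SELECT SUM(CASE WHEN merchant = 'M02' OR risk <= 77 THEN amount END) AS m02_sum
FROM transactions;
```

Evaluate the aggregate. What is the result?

txn_id=6: ✓ → 2919
txn_id=7: ✓ → 757
txn_id=8: ✓ → 2429
txn_id=9: ✓ → 2188
txn_id=10: ✓ → 1945
txn_id=11: ✓ → 2644
txn_id=12: ✓ → 4159
txn_id=13: ✓ → 2562
txn_id=14: ✓ → 2301
txn_id=15: ✓ → 4602
txn_id=16: ✓ → 248
m02_sum = 2919 + 757 + 2429 + 2188 + 1945 + 2644 + 4159 + 2562 + 2301 + 4602 + 248 = 26754

26754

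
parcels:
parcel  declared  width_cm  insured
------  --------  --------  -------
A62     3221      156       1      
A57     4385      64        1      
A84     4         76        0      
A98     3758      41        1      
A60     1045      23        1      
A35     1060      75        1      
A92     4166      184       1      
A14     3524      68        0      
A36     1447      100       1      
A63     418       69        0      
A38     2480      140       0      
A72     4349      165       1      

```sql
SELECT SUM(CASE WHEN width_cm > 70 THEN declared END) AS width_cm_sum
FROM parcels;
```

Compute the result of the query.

parcel=A62: ✓ → 3221
parcel=A57: ✗
parcel=A84: ✓ → 4
parcel=A98: ✗
parcel=A60: ✗
parcel=A35: ✓ → 1060
parcel=A92: ✓ → 4166
parcel=A14: ✗
parcel=A36: ✓ → 1447
parcel=A63: ✗
parcel=A38: ✓ → 2480
parcel=A72: ✓ → 4349
width_cm_sum = 3221 + 4 + 1060 + 4166 + 1447 + 2480 + 4349 = 16727

16727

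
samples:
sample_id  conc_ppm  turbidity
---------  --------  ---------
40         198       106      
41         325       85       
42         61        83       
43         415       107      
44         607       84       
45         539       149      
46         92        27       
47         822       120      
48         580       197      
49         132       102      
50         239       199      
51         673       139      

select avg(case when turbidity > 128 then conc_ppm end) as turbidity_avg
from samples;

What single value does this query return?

sample_id=40: ✗
sample_id=41: ✗
sample_id=42: ✗
sample_id=43: ✗
sample_id=44: ✗
sample_id=45: ✓ → 539
sample_id=46: ✗
sample_id=47: ✗
sample_id=48: ✓ → 580
sample_id=49: ✗
sample_id=50: ✓ → 239
sample_id=51: ✓ → 673
turbidity_avg = (539 + 580 + 239 + 673) / 4 = 507.75

507.75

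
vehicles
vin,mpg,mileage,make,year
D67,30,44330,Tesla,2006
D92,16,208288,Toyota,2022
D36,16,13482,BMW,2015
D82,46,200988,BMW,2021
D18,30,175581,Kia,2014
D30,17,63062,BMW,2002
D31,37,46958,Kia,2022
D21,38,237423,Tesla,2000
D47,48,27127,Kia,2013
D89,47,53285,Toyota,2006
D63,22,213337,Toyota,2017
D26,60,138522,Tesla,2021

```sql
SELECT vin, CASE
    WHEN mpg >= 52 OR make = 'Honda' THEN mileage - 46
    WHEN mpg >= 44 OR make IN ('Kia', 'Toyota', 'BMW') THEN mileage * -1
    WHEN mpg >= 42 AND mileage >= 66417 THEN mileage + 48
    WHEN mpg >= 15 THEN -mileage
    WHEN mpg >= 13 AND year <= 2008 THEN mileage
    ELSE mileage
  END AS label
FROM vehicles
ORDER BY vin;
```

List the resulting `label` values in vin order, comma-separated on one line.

-175581, -237423, 138476, -63062, -46958, -13482, -27127, -213337, -44330, -200988, -53285, -208288

vin=D18: mpg >= 44 OR make IN ('Kia', 'Toyota', 'BMW') → -175581
vin=D21: mpg >= 15 → -237423
vin=D26: mpg >= 52 OR make = 'Honda' → 138476
vin=D30: mpg >= 44 OR make IN ('Kia', 'Toyota', 'BMW') → -63062
vin=D31: mpg >= 44 OR make IN ('Kia', 'Toyota', 'BMW') → -46958
vin=D36: mpg >= 44 OR make IN ('Kia', 'Toyota', 'BMW') → -13482
vin=D47: mpg >= 44 OR make IN ('Kia', 'Toyota', 'BMW') → -27127
vin=D63: mpg >= 44 OR make IN ('Kia', 'Toyota', 'BMW') → -213337
vin=D67: mpg >= 15 → -44330
vin=D82: mpg >= 44 OR make IN ('Kia', 'Toyota', 'BMW') → -200988
vin=D89: mpg >= 44 OR make IN ('Kia', 'Toyota', 'BMW') → -53285
vin=D92: mpg >= 44 OR make IN ('Kia', 'Toyota', 'BMW') → -208288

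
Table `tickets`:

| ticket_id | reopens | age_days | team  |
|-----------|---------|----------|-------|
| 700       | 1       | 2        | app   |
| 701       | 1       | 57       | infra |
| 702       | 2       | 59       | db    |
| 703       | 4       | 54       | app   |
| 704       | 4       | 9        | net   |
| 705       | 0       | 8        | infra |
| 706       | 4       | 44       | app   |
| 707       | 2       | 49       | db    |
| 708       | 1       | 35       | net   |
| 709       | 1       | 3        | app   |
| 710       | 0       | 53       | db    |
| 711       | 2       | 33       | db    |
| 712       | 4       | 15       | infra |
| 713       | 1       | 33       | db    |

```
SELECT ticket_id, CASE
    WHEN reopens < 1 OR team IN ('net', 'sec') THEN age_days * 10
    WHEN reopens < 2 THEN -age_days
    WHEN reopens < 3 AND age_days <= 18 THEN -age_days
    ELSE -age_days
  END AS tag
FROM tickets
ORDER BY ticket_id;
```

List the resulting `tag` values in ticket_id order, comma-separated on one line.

-2, -57, -59, -54, 90, 80, -44, -49, 350, -3, 530, -33, -15, -33

ticket_id=700: reopens < 2 → -2
ticket_id=701: reopens < 2 → -57
ticket_id=702: ELSE → -59
ticket_id=703: ELSE → -54
ticket_id=704: reopens < 1 OR team IN ('net', 'sec') → 90
ticket_id=705: reopens < 1 OR team IN ('net', 'sec') → 80
ticket_id=706: ELSE → -44
ticket_id=707: ELSE → -49
ticket_id=708: reopens < 1 OR team IN ('net', 'sec') → 350
ticket_id=709: reopens < 2 → -3
ticket_id=710: reopens < 1 OR team IN ('net', 'sec') → 530
ticket_id=711: ELSE → -33
ticket_id=712: ELSE → -15
ticket_id=713: reopens < 2 → -33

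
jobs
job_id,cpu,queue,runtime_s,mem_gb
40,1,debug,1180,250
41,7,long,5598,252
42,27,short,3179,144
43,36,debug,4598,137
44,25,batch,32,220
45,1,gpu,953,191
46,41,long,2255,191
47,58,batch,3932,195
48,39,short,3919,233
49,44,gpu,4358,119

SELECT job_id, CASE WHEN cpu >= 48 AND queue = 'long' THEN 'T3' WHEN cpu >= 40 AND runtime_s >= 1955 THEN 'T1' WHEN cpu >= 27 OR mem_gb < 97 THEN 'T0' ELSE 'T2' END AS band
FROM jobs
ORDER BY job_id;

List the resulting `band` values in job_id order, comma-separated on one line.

T2, T2, T0, T0, T2, T2, T1, T1, T0, T1

job_id=40: ELSE → T2
job_id=41: ELSE → T2
job_id=42: cpu >= 27 OR mem_gb < 97 → T0
job_id=43: cpu >= 27 OR mem_gb < 97 → T0
job_id=44: ELSE → T2
job_id=45: ELSE → T2
job_id=46: cpu >= 40 AND runtime_s >= 1955 → T1
job_id=47: cpu >= 40 AND runtime_s >= 1955 → T1
job_id=48: cpu >= 27 OR mem_gb < 97 → T0
job_id=49: cpu >= 40 AND runtime_s >= 1955 → T1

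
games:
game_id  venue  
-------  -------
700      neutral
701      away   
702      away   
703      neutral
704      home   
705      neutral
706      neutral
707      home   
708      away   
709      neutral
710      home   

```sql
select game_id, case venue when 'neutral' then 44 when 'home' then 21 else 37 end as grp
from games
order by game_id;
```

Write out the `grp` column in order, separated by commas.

44, 37, 37, 44, 21, 44, 44, 21, 37, 44, 21

game_id=700: venue='neutral' → 44
game_id=701: ELSE → 37
game_id=702: ELSE → 37
game_id=703: venue='neutral' → 44
game_id=704: venue='home' → 21
game_id=705: venue='neutral' → 44
game_id=706: venue='neutral' → 44
game_id=707: venue='home' → 21
game_id=708: ELSE → 37
game_id=709: venue='neutral' → 44
game_id=710: venue='home' → 21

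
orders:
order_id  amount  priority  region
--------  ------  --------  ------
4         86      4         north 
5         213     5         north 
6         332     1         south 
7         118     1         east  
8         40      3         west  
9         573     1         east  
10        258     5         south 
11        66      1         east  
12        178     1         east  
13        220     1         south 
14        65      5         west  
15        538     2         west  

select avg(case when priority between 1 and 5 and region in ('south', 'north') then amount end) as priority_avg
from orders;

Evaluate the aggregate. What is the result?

order_id=4: ✓ → 86
order_id=5: ✓ → 213
order_id=6: ✓ → 332
order_id=7: ✗
order_id=8: ✗
order_id=9: ✗
order_id=10: ✓ → 258
order_id=11: ✗
order_id=12: ✗
order_id=13: ✓ → 220
order_id=14: ✗
order_id=15: ✗
priority_avg = (86 + 213 + 332 + 258 + 220) / 5 = 221.8

221.8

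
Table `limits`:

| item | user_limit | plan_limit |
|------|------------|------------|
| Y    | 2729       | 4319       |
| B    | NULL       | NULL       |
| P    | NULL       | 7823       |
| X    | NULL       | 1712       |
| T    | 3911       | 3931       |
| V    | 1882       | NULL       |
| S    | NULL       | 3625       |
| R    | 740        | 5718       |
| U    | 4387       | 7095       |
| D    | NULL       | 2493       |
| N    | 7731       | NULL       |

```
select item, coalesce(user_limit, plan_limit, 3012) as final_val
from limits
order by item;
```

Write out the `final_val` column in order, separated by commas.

item=B: user_limit=NULL, plan_limit=NULL, → literal 3012 → 3012
item=D: user_limit=NULL, plan_limit=2493 → 2493
item=N: user_limit=7731 → 7731
item=P: user_limit=NULL, plan_limit=7823 → 7823
item=R: user_limit=740 → 740
item=S: user_limit=NULL, plan_limit=3625 → 3625
item=T: user_limit=3911 → 3911
item=U: user_limit=4387 → 4387
item=V: user_limit=1882 → 1882
item=X: user_limit=NULL, plan_limit=1712 → 1712
item=Y: user_limit=2729 → 2729

3012, 2493, 7731, 7823, 740, 3625, 3911, 4387, 1882, 1712, 2729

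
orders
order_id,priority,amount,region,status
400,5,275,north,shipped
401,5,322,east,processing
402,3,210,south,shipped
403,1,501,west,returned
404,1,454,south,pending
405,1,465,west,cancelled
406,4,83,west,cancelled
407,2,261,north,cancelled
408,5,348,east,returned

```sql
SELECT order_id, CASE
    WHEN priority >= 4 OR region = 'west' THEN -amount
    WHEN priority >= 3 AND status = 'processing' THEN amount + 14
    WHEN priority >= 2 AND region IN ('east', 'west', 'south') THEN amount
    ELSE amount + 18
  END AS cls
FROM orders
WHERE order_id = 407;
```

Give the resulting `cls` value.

279

order_id = 407: priority=2, amount=261, region=north, status=cancelled.
priority >= 4 OR region = 'west' → false
priority >= 3 AND status = 'processing' → false
priority >= 2 AND region IN ('east', 'west', 'south') → false
No prior WHEN matched → ELSE → 279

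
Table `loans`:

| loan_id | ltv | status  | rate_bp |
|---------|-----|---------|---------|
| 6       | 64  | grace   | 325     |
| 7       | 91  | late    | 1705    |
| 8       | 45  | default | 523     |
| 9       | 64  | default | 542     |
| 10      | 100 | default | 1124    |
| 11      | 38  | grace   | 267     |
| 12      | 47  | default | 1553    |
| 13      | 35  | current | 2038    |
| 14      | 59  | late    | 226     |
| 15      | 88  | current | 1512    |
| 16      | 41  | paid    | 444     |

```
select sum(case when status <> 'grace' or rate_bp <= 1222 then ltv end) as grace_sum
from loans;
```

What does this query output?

672

loan_id=6: ✓ → 64
loan_id=7: ✓ → 91
loan_id=8: ✓ → 45
loan_id=9: ✓ → 64
loan_id=10: ✓ → 100
loan_id=11: ✓ → 38
loan_id=12: ✓ → 47
loan_id=13: ✓ → 35
loan_id=14: ✓ → 59
loan_id=15: ✓ → 88
loan_id=16: ✓ → 41
grace_sum = 64 + 91 + 45 + 64 + 100 + 38 + 47 + 35 + 59 + 88 + 41 = 672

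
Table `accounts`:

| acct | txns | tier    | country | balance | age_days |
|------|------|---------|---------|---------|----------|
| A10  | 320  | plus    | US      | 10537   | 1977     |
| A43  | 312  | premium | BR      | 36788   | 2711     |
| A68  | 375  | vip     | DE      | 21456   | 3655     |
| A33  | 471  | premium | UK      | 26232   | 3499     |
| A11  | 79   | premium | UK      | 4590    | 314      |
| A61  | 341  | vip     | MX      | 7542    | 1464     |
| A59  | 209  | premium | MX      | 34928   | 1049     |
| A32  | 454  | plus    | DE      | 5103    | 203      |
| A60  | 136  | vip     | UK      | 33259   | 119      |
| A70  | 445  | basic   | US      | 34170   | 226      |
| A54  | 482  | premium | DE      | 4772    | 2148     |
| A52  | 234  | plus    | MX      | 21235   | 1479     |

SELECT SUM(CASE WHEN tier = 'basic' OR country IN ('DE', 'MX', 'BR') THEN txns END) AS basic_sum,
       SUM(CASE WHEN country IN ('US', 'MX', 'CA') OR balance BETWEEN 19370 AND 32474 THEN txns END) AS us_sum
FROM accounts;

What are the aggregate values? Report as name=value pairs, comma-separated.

basic_sum=2852, us_sum=2395

[basic_sum: tier = 'basic' OR country IN ('DE', 'MX', 'BR')]
acct=A10: ✗
acct=A43: ✓ → 312
acct=A68: ✓ → 375
acct=A33: ✗
acct=A11: ✗
acct=A61: ✓ → 341
acct=A59: ✓ → 209
acct=A32: ✓ → 454
acct=A60: ✗
acct=A70: ✓ → 445
acct=A54: ✓ → 482
acct=A52: ✓ → 234
basic_sum = 312 + 375 + 341 + 209 + 454 + 445 + 482 + 234 = 2852
—
[us_sum: country IN ('US', 'MX', 'CA') OR balance BETWEEN 19370 AND 32474]
acct=A10: ✓ → 320
acct=A43: ✗
acct=A68: ✓ → 375
acct=A33: ✓ → 471
acct=A11: ✗
acct=A61: ✓ → 341
acct=A59: ✓ → 209
acct=A32: ✗
acct=A60: ✗
acct=A70: ✓ → 445
acct=A54: ✗
acct=A52: ✓ → 234
us_sum = 320 + 375 + 471 + 341 + 209 + 445 + 234 = 2395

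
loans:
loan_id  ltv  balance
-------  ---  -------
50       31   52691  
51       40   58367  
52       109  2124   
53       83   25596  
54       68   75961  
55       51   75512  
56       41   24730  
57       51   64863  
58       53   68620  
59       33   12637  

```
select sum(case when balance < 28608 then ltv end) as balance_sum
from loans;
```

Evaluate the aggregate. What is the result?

loan_id=50: ✗
loan_id=51: ✗
loan_id=52: ✓ → 109
loan_id=53: ✓ → 83
loan_id=54: ✗
loan_id=55: ✗
loan_id=56: ✓ → 41
loan_id=57: ✗
loan_id=58: ✗
loan_id=59: ✓ → 33
balance_sum = 109 + 83 + 41 + 33 = 266

266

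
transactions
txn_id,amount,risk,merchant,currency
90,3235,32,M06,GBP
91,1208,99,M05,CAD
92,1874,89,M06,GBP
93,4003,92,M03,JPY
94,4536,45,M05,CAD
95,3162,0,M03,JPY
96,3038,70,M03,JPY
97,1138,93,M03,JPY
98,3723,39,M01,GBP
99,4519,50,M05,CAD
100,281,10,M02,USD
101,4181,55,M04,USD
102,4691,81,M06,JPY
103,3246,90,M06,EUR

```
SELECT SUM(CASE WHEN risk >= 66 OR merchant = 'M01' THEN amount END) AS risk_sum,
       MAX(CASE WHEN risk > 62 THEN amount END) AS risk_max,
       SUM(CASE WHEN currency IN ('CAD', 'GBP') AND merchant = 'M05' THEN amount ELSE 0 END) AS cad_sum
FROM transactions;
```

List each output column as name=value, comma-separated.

risk_sum=22921, risk_max=4691, cad_sum=10263

[risk_sum: risk >= 66 OR merchant = 'M01']
txn_id=90: ✗
txn_id=91: ✓ → 1208
txn_id=92: ✓ → 1874
txn_id=93: ✓ → 4003
txn_id=94: ✗
txn_id=95: ✗
txn_id=96: ✓ → 3038
txn_id=97: ✓ → 1138
txn_id=98: ✓ → 3723
txn_id=99: ✗
txn_id=100: ✗
txn_id=101: ✗
txn_id=102: ✓ → 4691
txn_id=103: ✓ → 3246
risk_sum = 1208 + 1874 + 4003 + 3038 + 1138 + 3723 + 4691 + 3246 = 22921
—
[risk_max: risk > 62]
txn_id=90: ✗
txn_id=91: ✓ → 1208
txn_id=92: ✓ → 1874
txn_id=93: ✓ → 4003
txn_id=94: ✗
txn_id=95: ✗
txn_id=96: ✓ → 3038
txn_id=97: ✓ → 1138
txn_id=98: ✗
txn_id=99: ✗
txn_id=100: ✗
txn_id=101: ✗
txn_id=102: ✓ → 4691
txn_id=103: ✓ → 3246
risk_max = MAX(1208, 1874, 4003, 3038, 1138, 4691, 3246) = 4691
—
[cad_sum: currency IN ('CAD', 'GBP') AND merchant = 'M05']
txn_id=90: ✗
txn_id=91: ✓ → 1208
txn_id=92: ✗
txn_id=93: ✗
txn_id=94: ✓ → 4536
txn_id=95: ✗
txn_id=96: ✗
txn_id=97: ✗
txn_id=98: ✗
txn_id=99: ✓ → 4519
txn_id=100: ✗
txn_id=101: ✗
txn_id=102: ✗
txn_id=103: ✗
cad_sum = 1208 + 4536 + 4519 = 10263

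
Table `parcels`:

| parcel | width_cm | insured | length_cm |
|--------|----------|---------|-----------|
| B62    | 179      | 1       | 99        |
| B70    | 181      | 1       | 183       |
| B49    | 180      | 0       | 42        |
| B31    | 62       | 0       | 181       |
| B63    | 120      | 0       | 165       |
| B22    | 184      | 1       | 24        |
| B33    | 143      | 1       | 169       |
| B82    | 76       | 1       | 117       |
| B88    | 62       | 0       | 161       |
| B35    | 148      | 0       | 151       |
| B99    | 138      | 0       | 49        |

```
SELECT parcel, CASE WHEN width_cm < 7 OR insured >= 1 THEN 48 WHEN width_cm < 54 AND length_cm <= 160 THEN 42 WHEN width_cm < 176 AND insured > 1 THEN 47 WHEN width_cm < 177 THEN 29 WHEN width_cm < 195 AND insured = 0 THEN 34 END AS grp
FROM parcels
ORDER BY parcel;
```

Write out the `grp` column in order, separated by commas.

parcel=B22: width_cm < 7 OR insured >= 1 → 48
parcel=B31: width_cm < 177 → 29
parcel=B33: width_cm < 7 OR insured >= 1 → 48
parcel=B35: width_cm < 177 → 29
parcel=B49: width_cm < 195 AND insured = 0 → 34
parcel=B62: width_cm < 7 OR insured >= 1 → 48
parcel=B63: width_cm < 177 → 29
parcel=B70: width_cm < 7 OR insured >= 1 → 48
parcel=B82: width_cm < 7 OR insured >= 1 → 48
parcel=B88: width_cm < 177 → 29
parcel=B99: width_cm < 177 → 29

48, 29, 48, 29, 34, 48, 29, 48, 48, 29, 29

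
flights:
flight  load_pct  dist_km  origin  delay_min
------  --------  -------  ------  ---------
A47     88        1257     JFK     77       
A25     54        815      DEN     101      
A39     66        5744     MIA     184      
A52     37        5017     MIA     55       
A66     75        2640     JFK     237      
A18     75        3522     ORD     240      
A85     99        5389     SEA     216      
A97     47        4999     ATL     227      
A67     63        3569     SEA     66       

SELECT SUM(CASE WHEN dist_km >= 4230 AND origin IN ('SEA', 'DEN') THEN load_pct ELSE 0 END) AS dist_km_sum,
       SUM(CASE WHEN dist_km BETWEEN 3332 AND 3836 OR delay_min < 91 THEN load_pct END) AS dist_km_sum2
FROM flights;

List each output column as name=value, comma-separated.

dist_km_sum=99, dist_km_sum2=263

[dist_km_sum: dist_km >= 4230 AND origin IN ('SEA', 'DEN')]
flight=A47: ✗
flight=A25: ✗
flight=A39: ✗
flight=A52: ✗
flight=A66: ✗
flight=A18: ✗
flight=A85: ✓ → 99
flight=A97: ✗
flight=A67: ✗
dist_km_sum = 99
—
[dist_km_sum2: dist_km BETWEEN 3332 AND 3836 OR delay_min < 91]
flight=A47: ✓ → 88
flight=A25: ✗
flight=A39: ✗
flight=A52: ✓ → 37
flight=A66: ✗
flight=A18: ✓ → 75
flight=A85: ✗
flight=A97: ✗
flight=A67: ✓ → 63
dist_km_sum2 = 88 + 37 + 75 + 63 = 263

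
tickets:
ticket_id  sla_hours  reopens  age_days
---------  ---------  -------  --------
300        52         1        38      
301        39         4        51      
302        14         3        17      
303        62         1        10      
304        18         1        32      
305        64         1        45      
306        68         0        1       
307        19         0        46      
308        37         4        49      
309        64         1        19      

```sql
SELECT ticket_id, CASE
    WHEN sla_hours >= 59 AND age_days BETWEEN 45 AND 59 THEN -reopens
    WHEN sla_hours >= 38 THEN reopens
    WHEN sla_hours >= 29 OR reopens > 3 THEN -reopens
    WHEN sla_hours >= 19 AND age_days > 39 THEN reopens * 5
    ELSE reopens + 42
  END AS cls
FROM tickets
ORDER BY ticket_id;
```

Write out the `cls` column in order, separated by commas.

ticket_id=300: sla_hours >= 38 → 1
ticket_id=301: sla_hours >= 38 → 4
ticket_id=302: ELSE → 45
ticket_id=303: sla_hours >= 38 → 1
ticket_id=304: ELSE → 43
ticket_id=305: sla_hours >= 59 AND age_days BETWEEN 45 AND 59 → -1
ticket_id=306: sla_hours >= 38 → 0
ticket_id=307: sla_hours >= 19 AND age_days > 39 → 0
ticket_id=308: sla_hours >= 29 OR reopens > 3 → -4
ticket_id=309: sla_hours >= 38 → 1

1, 4, 45, 1, 43, -1, 0, 0, -4, 1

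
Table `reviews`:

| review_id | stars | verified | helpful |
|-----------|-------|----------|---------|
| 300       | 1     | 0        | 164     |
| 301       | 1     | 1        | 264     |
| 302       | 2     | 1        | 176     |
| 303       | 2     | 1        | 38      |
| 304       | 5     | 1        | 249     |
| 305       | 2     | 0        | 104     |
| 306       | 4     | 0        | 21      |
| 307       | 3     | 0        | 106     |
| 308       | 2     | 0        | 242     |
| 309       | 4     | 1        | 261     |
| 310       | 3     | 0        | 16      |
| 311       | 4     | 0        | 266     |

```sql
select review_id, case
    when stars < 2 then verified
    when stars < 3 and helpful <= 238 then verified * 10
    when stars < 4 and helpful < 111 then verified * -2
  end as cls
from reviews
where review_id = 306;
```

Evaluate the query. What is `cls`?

review_id = 306: stars=4, verified=0, helpful=21.
stars < 2 → false
stars < 3 and helpful <= 238 → false
stars < 4 and helpful < 111 → false
No WHEN matched and there is no ELSE, so the CASE yields NULL.

NULL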